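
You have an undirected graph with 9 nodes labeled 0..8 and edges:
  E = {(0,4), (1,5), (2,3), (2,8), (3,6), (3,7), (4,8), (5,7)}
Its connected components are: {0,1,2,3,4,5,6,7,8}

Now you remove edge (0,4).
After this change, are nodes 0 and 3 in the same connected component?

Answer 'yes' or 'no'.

Answer: no

Derivation:
Initial components: {0,1,2,3,4,5,6,7,8}
Removing edge (0,4): it was a bridge — component count 1 -> 2.
New components: {0} {1,2,3,4,5,6,7,8}
Are 0 and 3 in the same component? no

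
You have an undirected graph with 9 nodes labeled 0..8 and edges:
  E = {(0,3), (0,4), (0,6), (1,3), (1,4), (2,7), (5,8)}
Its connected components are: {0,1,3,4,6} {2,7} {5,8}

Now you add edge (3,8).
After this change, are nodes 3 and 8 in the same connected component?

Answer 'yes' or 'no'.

Answer: yes

Derivation:
Initial components: {0,1,3,4,6} {2,7} {5,8}
Adding edge (3,8): merges {0,1,3,4,6} and {5,8}.
New components: {0,1,3,4,5,6,8} {2,7}
Are 3 and 8 in the same component? yes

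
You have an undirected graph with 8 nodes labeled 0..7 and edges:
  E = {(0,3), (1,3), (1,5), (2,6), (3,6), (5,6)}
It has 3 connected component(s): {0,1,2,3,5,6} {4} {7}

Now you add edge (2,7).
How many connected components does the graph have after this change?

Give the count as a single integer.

Answer: 2

Derivation:
Initial component count: 3
Add (2,7): merges two components. Count decreases: 3 -> 2.
New component count: 2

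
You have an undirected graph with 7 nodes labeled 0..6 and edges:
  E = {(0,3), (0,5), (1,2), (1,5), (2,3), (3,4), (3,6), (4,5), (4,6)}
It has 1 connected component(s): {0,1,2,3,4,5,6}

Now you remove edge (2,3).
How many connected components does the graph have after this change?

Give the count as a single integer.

Answer: 1

Derivation:
Initial component count: 1
Remove (2,3): not a bridge. Count unchanged: 1.
  After removal, components: {0,1,2,3,4,5,6}
New component count: 1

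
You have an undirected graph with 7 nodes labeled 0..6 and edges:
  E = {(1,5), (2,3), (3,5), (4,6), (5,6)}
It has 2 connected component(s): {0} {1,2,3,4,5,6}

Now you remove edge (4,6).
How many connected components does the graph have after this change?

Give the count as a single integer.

Answer: 3

Derivation:
Initial component count: 2
Remove (4,6): it was a bridge. Count increases: 2 -> 3.
  After removal, components: {0} {1,2,3,5,6} {4}
New component count: 3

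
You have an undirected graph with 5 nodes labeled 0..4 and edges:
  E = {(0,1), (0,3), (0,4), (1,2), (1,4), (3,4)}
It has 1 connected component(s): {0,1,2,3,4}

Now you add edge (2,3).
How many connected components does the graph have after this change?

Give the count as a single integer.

Initial component count: 1
Add (2,3): endpoints already in same component. Count unchanged: 1.
New component count: 1

Answer: 1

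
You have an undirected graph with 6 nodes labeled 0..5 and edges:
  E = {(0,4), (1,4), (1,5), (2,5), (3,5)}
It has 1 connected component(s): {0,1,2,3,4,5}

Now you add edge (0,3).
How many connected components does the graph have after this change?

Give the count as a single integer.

Answer: 1

Derivation:
Initial component count: 1
Add (0,3): endpoints already in same component. Count unchanged: 1.
New component count: 1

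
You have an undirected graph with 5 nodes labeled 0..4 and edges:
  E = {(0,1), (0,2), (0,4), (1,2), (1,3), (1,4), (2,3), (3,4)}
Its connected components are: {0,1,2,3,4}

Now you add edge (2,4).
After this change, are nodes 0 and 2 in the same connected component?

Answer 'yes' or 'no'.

Initial components: {0,1,2,3,4}
Adding edge (2,4): both already in same component {0,1,2,3,4}. No change.
New components: {0,1,2,3,4}
Are 0 and 2 in the same component? yes

Answer: yes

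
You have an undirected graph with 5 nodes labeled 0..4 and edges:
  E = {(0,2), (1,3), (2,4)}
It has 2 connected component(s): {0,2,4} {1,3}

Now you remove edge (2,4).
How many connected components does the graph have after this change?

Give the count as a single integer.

Initial component count: 2
Remove (2,4): it was a bridge. Count increases: 2 -> 3.
  After removal, components: {0,2} {1,3} {4}
New component count: 3

Answer: 3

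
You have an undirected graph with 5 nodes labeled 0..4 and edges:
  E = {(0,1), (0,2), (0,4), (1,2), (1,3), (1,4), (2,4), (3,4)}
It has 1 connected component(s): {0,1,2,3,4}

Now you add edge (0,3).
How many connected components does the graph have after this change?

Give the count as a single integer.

Answer: 1

Derivation:
Initial component count: 1
Add (0,3): endpoints already in same component. Count unchanged: 1.
New component count: 1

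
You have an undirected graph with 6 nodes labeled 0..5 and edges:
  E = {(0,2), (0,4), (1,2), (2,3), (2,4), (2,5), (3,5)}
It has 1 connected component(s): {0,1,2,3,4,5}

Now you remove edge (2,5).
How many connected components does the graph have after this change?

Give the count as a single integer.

Initial component count: 1
Remove (2,5): not a bridge. Count unchanged: 1.
  After removal, components: {0,1,2,3,4,5}
New component count: 1

Answer: 1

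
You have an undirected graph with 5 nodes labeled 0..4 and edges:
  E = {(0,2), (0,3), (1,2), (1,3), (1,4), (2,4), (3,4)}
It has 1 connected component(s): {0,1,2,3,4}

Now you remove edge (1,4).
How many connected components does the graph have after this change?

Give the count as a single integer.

Initial component count: 1
Remove (1,4): not a bridge. Count unchanged: 1.
  After removal, components: {0,1,2,3,4}
New component count: 1

Answer: 1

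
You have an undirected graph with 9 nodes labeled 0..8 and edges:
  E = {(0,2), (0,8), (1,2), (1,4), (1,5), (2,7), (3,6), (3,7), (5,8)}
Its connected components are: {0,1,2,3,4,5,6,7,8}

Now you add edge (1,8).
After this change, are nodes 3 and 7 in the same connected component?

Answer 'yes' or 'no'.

Initial components: {0,1,2,3,4,5,6,7,8}
Adding edge (1,8): both already in same component {0,1,2,3,4,5,6,7,8}. No change.
New components: {0,1,2,3,4,5,6,7,8}
Are 3 and 7 in the same component? yes

Answer: yes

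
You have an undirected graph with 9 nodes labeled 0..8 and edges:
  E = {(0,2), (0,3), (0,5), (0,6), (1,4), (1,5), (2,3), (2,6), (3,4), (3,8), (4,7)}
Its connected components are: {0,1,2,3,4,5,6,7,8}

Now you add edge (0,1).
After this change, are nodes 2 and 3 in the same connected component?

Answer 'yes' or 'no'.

Answer: yes

Derivation:
Initial components: {0,1,2,3,4,5,6,7,8}
Adding edge (0,1): both already in same component {0,1,2,3,4,5,6,7,8}. No change.
New components: {0,1,2,3,4,5,6,7,8}
Are 2 and 3 in the same component? yes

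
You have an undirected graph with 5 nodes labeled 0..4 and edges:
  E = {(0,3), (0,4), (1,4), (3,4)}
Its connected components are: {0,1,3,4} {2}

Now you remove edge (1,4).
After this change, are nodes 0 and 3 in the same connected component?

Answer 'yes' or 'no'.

Answer: yes

Derivation:
Initial components: {0,1,3,4} {2}
Removing edge (1,4): it was a bridge — component count 2 -> 3.
New components: {0,3,4} {1} {2}
Are 0 and 3 in the same component? yes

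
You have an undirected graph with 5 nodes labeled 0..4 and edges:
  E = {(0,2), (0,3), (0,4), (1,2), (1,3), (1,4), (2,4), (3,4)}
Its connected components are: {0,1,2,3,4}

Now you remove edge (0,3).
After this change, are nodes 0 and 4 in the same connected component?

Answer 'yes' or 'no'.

Initial components: {0,1,2,3,4}
Removing edge (0,3): not a bridge — component count unchanged at 1.
New components: {0,1,2,3,4}
Are 0 and 4 in the same component? yes

Answer: yes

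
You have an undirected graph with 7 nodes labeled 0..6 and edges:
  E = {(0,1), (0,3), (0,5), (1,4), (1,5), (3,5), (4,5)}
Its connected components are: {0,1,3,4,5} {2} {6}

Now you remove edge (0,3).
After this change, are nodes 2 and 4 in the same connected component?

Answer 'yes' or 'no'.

Answer: no

Derivation:
Initial components: {0,1,3,4,5} {2} {6}
Removing edge (0,3): not a bridge — component count unchanged at 3.
New components: {0,1,3,4,5} {2} {6}
Are 2 and 4 in the same component? no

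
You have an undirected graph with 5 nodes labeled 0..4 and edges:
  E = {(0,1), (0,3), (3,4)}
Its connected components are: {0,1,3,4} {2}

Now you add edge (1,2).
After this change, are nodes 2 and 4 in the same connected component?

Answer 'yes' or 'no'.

Answer: yes

Derivation:
Initial components: {0,1,3,4} {2}
Adding edge (1,2): merges {0,1,3,4} and {2}.
New components: {0,1,2,3,4}
Are 2 and 4 in the same component? yes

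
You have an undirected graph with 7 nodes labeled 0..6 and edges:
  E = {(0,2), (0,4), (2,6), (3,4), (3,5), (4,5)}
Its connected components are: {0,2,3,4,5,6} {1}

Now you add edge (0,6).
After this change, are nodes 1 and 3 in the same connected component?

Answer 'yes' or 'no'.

Answer: no

Derivation:
Initial components: {0,2,3,4,5,6} {1}
Adding edge (0,6): both already in same component {0,2,3,4,5,6}. No change.
New components: {0,2,3,4,5,6} {1}
Are 1 and 3 in the same component? no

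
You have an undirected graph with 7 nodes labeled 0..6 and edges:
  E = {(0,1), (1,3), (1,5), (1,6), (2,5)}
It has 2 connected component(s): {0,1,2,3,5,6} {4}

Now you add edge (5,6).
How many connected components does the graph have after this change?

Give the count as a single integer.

Answer: 2

Derivation:
Initial component count: 2
Add (5,6): endpoints already in same component. Count unchanged: 2.
New component count: 2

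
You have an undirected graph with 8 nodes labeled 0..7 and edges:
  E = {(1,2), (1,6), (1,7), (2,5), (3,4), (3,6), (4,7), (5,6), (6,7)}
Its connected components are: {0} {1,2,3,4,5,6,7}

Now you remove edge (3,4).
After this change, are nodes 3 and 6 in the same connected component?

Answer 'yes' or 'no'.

Initial components: {0} {1,2,3,4,5,6,7}
Removing edge (3,4): not a bridge — component count unchanged at 2.
New components: {0} {1,2,3,4,5,6,7}
Are 3 and 6 in the same component? yes

Answer: yes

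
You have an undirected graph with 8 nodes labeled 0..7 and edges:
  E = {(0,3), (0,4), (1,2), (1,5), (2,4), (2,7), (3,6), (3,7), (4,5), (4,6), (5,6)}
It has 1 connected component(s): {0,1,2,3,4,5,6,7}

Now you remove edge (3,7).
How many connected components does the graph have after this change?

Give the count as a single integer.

Initial component count: 1
Remove (3,7): not a bridge. Count unchanged: 1.
  After removal, components: {0,1,2,3,4,5,6,7}
New component count: 1

Answer: 1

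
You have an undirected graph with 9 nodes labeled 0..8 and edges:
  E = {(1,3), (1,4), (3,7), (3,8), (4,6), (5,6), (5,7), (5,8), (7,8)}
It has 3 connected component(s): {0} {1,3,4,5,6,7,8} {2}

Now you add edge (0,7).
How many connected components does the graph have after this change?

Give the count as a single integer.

Answer: 2

Derivation:
Initial component count: 3
Add (0,7): merges two components. Count decreases: 3 -> 2.
New component count: 2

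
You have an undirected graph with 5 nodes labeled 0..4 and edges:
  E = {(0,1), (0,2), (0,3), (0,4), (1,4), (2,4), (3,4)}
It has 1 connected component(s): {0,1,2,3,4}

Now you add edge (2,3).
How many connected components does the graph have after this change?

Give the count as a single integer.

Answer: 1

Derivation:
Initial component count: 1
Add (2,3): endpoints already in same component. Count unchanged: 1.
New component count: 1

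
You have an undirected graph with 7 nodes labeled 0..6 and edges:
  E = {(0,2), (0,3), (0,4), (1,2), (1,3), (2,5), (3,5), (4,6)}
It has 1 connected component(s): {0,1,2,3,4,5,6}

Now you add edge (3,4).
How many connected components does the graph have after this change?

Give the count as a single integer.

Answer: 1

Derivation:
Initial component count: 1
Add (3,4): endpoints already in same component. Count unchanged: 1.
New component count: 1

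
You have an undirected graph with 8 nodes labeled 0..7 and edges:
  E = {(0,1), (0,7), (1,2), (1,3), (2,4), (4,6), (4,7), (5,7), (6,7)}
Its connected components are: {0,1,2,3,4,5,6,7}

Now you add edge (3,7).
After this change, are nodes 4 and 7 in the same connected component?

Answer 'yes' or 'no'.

Initial components: {0,1,2,3,4,5,6,7}
Adding edge (3,7): both already in same component {0,1,2,3,4,5,6,7}. No change.
New components: {0,1,2,3,4,5,6,7}
Are 4 and 7 in the same component? yes

Answer: yes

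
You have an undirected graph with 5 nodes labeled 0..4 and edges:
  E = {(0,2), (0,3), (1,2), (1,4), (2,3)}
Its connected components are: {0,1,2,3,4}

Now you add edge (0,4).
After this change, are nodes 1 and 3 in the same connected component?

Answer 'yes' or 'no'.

Initial components: {0,1,2,3,4}
Adding edge (0,4): both already in same component {0,1,2,3,4}. No change.
New components: {0,1,2,3,4}
Are 1 and 3 in the same component? yes

Answer: yes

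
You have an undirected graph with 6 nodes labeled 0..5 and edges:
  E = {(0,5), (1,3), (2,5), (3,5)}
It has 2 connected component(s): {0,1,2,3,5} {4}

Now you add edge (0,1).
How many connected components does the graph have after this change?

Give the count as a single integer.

Answer: 2

Derivation:
Initial component count: 2
Add (0,1): endpoints already in same component. Count unchanged: 2.
New component count: 2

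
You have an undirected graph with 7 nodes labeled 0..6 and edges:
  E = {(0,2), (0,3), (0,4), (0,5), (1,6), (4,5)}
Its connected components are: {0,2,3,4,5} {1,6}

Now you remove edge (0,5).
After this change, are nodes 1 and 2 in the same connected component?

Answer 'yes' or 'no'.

Initial components: {0,2,3,4,5} {1,6}
Removing edge (0,5): not a bridge — component count unchanged at 2.
New components: {0,2,3,4,5} {1,6}
Are 1 and 2 in the same component? no

Answer: no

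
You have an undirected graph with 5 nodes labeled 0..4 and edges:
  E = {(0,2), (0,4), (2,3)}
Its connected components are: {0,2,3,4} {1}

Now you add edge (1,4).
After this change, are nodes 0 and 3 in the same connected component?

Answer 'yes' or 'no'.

Initial components: {0,2,3,4} {1}
Adding edge (1,4): merges {1} and {0,2,3,4}.
New components: {0,1,2,3,4}
Are 0 and 3 in the same component? yes

Answer: yes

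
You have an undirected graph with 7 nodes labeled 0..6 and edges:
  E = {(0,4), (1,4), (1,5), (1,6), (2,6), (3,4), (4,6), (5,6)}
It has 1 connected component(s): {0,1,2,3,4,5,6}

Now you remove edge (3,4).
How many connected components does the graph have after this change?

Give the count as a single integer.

Initial component count: 1
Remove (3,4): it was a bridge. Count increases: 1 -> 2.
  After removal, components: {0,1,2,4,5,6} {3}
New component count: 2

Answer: 2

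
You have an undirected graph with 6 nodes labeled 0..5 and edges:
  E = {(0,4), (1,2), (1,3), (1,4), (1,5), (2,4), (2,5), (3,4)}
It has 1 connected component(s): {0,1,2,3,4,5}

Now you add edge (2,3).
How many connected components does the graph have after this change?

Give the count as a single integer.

Initial component count: 1
Add (2,3): endpoints already in same component. Count unchanged: 1.
New component count: 1

Answer: 1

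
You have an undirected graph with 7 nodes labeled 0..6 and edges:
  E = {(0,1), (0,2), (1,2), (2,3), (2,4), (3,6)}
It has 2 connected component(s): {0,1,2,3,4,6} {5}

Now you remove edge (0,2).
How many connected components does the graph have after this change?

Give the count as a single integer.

Answer: 2

Derivation:
Initial component count: 2
Remove (0,2): not a bridge. Count unchanged: 2.
  After removal, components: {0,1,2,3,4,6} {5}
New component count: 2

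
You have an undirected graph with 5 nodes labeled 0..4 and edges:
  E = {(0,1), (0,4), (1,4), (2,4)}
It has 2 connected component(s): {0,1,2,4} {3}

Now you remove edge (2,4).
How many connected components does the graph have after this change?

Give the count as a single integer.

Answer: 3

Derivation:
Initial component count: 2
Remove (2,4): it was a bridge. Count increases: 2 -> 3.
  After removal, components: {0,1,4} {2} {3}
New component count: 3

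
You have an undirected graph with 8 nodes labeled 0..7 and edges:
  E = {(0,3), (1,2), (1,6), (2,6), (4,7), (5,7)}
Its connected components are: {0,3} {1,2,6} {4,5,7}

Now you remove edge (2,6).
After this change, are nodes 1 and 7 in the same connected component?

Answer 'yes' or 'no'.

Answer: no

Derivation:
Initial components: {0,3} {1,2,6} {4,5,7}
Removing edge (2,6): not a bridge — component count unchanged at 3.
New components: {0,3} {1,2,6} {4,5,7}
Are 1 and 7 in the same component? no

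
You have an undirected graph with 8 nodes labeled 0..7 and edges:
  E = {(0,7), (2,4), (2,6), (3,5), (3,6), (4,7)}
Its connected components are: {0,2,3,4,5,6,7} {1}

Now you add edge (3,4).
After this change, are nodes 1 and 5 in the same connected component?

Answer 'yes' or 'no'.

Answer: no

Derivation:
Initial components: {0,2,3,4,5,6,7} {1}
Adding edge (3,4): both already in same component {0,2,3,4,5,6,7}. No change.
New components: {0,2,3,4,5,6,7} {1}
Are 1 and 5 in the same component? no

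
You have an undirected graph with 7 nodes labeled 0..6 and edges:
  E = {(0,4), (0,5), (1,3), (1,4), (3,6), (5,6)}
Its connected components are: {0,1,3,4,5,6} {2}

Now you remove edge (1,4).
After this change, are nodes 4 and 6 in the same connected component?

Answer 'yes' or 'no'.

Initial components: {0,1,3,4,5,6} {2}
Removing edge (1,4): not a bridge — component count unchanged at 2.
New components: {0,1,3,4,5,6} {2}
Are 4 and 6 in the same component? yes

Answer: yes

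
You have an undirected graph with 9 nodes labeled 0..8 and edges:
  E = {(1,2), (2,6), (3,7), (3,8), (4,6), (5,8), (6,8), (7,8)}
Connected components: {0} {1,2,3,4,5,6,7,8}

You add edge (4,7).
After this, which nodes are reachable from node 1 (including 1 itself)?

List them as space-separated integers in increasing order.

Answer: 1 2 3 4 5 6 7 8

Derivation:
Before: nodes reachable from 1: {1,2,3,4,5,6,7,8}
Adding (4,7): both endpoints already in same component. Reachability from 1 unchanged.
After: nodes reachable from 1: {1,2,3,4,5,6,7,8}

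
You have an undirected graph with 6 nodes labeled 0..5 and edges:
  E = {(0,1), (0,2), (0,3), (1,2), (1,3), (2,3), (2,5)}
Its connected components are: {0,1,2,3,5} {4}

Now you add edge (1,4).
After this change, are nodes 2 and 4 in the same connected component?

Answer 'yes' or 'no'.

Initial components: {0,1,2,3,5} {4}
Adding edge (1,4): merges {0,1,2,3,5} and {4}.
New components: {0,1,2,3,4,5}
Are 2 and 4 in the same component? yes

Answer: yes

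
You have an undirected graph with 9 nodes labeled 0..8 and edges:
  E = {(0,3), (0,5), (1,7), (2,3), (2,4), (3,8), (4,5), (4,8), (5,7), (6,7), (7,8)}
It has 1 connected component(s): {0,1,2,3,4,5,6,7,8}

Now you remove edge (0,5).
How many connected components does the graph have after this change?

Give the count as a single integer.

Answer: 1

Derivation:
Initial component count: 1
Remove (0,5): not a bridge. Count unchanged: 1.
  After removal, components: {0,1,2,3,4,5,6,7,8}
New component count: 1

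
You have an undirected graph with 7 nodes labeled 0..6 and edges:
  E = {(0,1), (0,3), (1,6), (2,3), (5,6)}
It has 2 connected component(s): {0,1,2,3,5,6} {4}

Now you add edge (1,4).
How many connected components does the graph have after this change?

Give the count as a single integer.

Initial component count: 2
Add (1,4): merges two components. Count decreases: 2 -> 1.
New component count: 1

Answer: 1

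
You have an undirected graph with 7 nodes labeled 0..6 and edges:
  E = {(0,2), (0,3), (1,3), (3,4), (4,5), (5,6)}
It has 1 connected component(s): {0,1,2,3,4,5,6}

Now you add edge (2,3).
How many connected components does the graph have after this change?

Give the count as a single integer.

Answer: 1

Derivation:
Initial component count: 1
Add (2,3): endpoints already in same component. Count unchanged: 1.
New component count: 1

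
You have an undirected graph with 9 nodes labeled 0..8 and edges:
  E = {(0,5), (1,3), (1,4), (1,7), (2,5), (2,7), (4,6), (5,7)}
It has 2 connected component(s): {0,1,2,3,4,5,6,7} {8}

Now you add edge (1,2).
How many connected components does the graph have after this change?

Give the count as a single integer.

Answer: 2

Derivation:
Initial component count: 2
Add (1,2): endpoints already in same component. Count unchanged: 2.
New component count: 2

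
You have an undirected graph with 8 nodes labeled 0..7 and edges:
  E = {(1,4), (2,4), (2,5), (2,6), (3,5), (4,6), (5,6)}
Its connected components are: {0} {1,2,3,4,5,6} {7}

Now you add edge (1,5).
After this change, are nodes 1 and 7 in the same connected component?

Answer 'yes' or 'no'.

Answer: no

Derivation:
Initial components: {0} {1,2,3,4,5,6} {7}
Adding edge (1,5): both already in same component {1,2,3,4,5,6}. No change.
New components: {0} {1,2,3,4,5,6} {7}
Are 1 and 7 in the same component? no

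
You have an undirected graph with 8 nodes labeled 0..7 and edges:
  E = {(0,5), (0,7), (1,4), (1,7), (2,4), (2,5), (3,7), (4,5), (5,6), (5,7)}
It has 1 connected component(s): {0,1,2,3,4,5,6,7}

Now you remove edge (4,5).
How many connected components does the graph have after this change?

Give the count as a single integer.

Answer: 1

Derivation:
Initial component count: 1
Remove (4,5): not a bridge. Count unchanged: 1.
  After removal, components: {0,1,2,3,4,5,6,7}
New component count: 1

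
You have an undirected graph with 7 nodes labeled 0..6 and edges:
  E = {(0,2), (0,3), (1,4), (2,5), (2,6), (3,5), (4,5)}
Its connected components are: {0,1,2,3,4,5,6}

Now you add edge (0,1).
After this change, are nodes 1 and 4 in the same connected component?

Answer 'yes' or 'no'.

Initial components: {0,1,2,3,4,5,6}
Adding edge (0,1): both already in same component {0,1,2,3,4,5,6}. No change.
New components: {0,1,2,3,4,5,6}
Are 1 and 4 in the same component? yes

Answer: yes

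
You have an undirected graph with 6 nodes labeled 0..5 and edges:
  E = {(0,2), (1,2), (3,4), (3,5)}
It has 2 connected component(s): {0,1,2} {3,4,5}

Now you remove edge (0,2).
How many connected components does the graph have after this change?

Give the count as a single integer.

Initial component count: 2
Remove (0,2): it was a bridge. Count increases: 2 -> 3.
  After removal, components: {0} {1,2} {3,4,5}
New component count: 3

Answer: 3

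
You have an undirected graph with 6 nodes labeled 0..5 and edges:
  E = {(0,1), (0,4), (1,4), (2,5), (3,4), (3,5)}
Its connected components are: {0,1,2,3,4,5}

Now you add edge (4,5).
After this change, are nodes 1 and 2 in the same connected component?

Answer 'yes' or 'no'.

Initial components: {0,1,2,3,4,5}
Adding edge (4,5): both already in same component {0,1,2,3,4,5}. No change.
New components: {0,1,2,3,4,5}
Are 1 and 2 in the same component? yes

Answer: yes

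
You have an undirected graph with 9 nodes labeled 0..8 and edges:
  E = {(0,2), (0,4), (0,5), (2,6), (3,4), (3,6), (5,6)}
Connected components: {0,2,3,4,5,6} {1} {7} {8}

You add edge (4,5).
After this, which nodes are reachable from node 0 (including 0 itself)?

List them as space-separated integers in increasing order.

Answer: 0 2 3 4 5 6

Derivation:
Before: nodes reachable from 0: {0,2,3,4,5,6}
Adding (4,5): both endpoints already in same component. Reachability from 0 unchanged.
After: nodes reachable from 0: {0,2,3,4,5,6}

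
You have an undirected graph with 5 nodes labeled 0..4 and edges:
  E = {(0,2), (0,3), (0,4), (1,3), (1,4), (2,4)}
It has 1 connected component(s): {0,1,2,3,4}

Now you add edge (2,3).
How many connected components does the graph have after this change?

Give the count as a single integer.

Initial component count: 1
Add (2,3): endpoints already in same component. Count unchanged: 1.
New component count: 1

Answer: 1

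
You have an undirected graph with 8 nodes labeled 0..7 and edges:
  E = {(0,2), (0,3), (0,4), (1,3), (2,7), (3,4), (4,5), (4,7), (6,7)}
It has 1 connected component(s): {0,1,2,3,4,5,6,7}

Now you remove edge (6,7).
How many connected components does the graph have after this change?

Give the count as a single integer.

Initial component count: 1
Remove (6,7): it was a bridge. Count increases: 1 -> 2.
  After removal, components: {0,1,2,3,4,5,7} {6}
New component count: 2

Answer: 2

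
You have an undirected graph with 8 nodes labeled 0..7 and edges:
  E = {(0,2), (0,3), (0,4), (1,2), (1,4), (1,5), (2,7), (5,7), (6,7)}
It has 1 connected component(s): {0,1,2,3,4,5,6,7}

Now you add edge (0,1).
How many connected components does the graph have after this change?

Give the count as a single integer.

Answer: 1

Derivation:
Initial component count: 1
Add (0,1): endpoints already in same component. Count unchanged: 1.
New component count: 1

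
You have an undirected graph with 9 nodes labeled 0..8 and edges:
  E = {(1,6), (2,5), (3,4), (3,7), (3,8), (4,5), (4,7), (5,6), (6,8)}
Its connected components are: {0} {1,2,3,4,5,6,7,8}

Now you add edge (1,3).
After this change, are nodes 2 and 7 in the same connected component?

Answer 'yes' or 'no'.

Initial components: {0} {1,2,3,4,5,6,7,8}
Adding edge (1,3): both already in same component {1,2,3,4,5,6,7,8}. No change.
New components: {0} {1,2,3,4,5,6,7,8}
Are 2 and 7 in the same component? yes

Answer: yes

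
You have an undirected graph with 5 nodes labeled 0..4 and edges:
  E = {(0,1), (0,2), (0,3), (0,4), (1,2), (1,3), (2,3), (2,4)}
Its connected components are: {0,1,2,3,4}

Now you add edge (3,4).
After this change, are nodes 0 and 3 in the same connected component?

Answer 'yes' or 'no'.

Answer: yes

Derivation:
Initial components: {0,1,2,3,4}
Adding edge (3,4): both already in same component {0,1,2,3,4}. No change.
New components: {0,1,2,3,4}
Are 0 and 3 in the same component? yes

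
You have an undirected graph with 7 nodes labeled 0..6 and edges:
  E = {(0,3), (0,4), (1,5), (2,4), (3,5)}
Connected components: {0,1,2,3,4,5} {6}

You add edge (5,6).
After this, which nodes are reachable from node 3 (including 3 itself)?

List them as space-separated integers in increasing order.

Answer: 0 1 2 3 4 5 6

Derivation:
Before: nodes reachable from 3: {0,1,2,3,4,5}
Adding (5,6): merges 3's component with another. Reachability grows.
After: nodes reachable from 3: {0,1,2,3,4,5,6}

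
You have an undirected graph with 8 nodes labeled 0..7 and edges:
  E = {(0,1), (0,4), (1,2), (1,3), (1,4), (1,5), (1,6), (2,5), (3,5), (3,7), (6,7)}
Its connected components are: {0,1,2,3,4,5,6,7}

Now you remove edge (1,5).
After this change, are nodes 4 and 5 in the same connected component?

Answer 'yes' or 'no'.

Initial components: {0,1,2,3,4,5,6,7}
Removing edge (1,5): not a bridge — component count unchanged at 1.
New components: {0,1,2,3,4,5,6,7}
Are 4 and 5 in the same component? yes

Answer: yes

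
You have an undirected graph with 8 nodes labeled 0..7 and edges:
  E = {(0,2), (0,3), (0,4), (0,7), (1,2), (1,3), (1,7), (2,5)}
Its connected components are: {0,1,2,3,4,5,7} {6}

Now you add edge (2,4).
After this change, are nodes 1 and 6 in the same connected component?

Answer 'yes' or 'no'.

Initial components: {0,1,2,3,4,5,7} {6}
Adding edge (2,4): both already in same component {0,1,2,3,4,5,7}. No change.
New components: {0,1,2,3,4,5,7} {6}
Are 1 and 6 in the same component? no

Answer: no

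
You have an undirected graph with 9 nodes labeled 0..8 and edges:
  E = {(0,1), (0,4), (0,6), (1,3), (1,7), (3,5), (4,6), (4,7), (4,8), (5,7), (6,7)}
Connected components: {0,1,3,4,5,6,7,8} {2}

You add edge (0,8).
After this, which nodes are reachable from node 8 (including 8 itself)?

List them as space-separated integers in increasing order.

Answer: 0 1 3 4 5 6 7 8

Derivation:
Before: nodes reachable from 8: {0,1,3,4,5,6,7,8}
Adding (0,8): both endpoints already in same component. Reachability from 8 unchanged.
After: nodes reachable from 8: {0,1,3,4,5,6,7,8}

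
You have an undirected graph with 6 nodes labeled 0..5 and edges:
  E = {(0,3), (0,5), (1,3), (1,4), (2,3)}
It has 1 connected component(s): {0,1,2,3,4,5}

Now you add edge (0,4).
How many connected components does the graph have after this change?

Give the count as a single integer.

Answer: 1

Derivation:
Initial component count: 1
Add (0,4): endpoints already in same component. Count unchanged: 1.
New component count: 1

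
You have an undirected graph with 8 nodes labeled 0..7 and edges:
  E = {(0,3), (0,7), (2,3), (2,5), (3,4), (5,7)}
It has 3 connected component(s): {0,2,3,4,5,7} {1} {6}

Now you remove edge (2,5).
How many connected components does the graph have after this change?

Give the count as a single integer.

Initial component count: 3
Remove (2,5): not a bridge. Count unchanged: 3.
  After removal, components: {0,2,3,4,5,7} {1} {6}
New component count: 3

Answer: 3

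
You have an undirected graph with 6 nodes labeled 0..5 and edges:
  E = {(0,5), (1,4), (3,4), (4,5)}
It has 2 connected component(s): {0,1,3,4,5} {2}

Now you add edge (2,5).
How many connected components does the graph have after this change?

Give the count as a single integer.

Answer: 1

Derivation:
Initial component count: 2
Add (2,5): merges two components. Count decreases: 2 -> 1.
New component count: 1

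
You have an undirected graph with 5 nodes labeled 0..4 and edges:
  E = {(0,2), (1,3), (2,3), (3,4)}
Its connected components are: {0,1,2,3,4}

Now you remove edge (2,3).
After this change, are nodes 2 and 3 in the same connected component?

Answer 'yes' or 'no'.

Initial components: {0,1,2,3,4}
Removing edge (2,3): it was a bridge — component count 1 -> 2.
New components: {0,2} {1,3,4}
Are 2 and 3 in the same component? no

Answer: no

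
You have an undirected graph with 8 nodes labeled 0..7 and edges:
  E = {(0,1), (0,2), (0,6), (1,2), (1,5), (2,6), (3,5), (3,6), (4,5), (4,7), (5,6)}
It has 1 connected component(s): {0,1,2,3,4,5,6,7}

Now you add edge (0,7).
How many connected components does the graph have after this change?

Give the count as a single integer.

Answer: 1

Derivation:
Initial component count: 1
Add (0,7): endpoints already in same component. Count unchanged: 1.
New component count: 1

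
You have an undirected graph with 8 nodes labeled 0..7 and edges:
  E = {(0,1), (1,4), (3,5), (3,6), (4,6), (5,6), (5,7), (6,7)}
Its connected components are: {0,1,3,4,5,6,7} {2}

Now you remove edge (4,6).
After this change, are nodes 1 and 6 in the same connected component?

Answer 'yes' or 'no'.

Initial components: {0,1,3,4,5,6,7} {2}
Removing edge (4,6): it was a bridge — component count 2 -> 3.
New components: {0,1,4} {2} {3,5,6,7}
Are 1 and 6 in the same component? no

Answer: no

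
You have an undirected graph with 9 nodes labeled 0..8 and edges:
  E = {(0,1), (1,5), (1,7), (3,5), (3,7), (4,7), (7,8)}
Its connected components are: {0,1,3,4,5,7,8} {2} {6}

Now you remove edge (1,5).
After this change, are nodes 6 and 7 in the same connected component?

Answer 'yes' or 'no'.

Answer: no

Derivation:
Initial components: {0,1,3,4,5,7,8} {2} {6}
Removing edge (1,5): not a bridge — component count unchanged at 3.
New components: {0,1,3,4,5,7,8} {2} {6}
Are 6 and 7 in the same component? no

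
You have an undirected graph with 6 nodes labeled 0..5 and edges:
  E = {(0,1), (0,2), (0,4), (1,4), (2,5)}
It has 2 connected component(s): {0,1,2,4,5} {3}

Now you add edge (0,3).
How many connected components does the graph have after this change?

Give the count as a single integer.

Initial component count: 2
Add (0,3): merges two components. Count decreases: 2 -> 1.
New component count: 1

Answer: 1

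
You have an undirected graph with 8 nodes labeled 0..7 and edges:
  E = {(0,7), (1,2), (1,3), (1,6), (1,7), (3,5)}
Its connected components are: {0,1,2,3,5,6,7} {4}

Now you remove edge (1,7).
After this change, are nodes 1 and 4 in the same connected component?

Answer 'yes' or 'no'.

Answer: no

Derivation:
Initial components: {0,1,2,3,5,6,7} {4}
Removing edge (1,7): it was a bridge — component count 2 -> 3.
New components: {0,7} {1,2,3,5,6} {4}
Are 1 and 4 in the same component? no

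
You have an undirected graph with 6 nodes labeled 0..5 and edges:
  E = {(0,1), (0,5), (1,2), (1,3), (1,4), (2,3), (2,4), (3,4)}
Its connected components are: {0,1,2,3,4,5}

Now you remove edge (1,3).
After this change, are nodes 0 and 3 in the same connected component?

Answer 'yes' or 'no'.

Initial components: {0,1,2,3,4,5}
Removing edge (1,3): not a bridge — component count unchanged at 1.
New components: {0,1,2,3,4,5}
Are 0 and 3 in the same component? yes

Answer: yes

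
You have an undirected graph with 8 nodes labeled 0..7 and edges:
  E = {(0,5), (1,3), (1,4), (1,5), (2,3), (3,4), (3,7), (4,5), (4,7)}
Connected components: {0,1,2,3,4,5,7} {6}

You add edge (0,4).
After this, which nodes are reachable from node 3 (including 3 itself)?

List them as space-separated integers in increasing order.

Before: nodes reachable from 3: {0,1,2,3,4,5,7}
Adding (0,4): both endpoints already in same component. Reachability from 3 unchanged.
After: nodes reachable from 3: {0,1,2,3,4,5,7}

Answer: 0 1 2 3 4 5 7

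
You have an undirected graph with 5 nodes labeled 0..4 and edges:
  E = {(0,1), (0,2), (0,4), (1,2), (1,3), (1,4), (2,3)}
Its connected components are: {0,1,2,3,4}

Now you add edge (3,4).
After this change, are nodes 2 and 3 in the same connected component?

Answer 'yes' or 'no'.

Answer: yes

Derivation:
Initial components: {0,1,2,3,4}
Adding edge (3,4): both already in same component {0,1,2,3,4}. No change.
New components: {0,1,2,3,4}
Are 2 and 3 in the same component? yes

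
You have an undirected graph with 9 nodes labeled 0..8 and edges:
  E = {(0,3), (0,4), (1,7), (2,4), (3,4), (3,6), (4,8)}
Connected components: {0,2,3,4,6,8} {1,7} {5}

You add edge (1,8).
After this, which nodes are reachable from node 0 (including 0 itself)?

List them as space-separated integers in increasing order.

Answer: 0 1 2 3 4 6 7 8

Derivation:
Before: nodes reachable from 0: {0,2,3,4,6,8}
Adding (1,8): merges 0's component with another. Reachability grows.
After: nodes reachable from 0: {0,1,2,3,4,6,7,8}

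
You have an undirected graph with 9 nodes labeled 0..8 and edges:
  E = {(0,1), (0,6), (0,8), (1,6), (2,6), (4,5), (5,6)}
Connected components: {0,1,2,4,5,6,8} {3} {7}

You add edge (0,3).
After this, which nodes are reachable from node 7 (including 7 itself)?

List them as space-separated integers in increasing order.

Answer: 7

Derivation:
Before: nodes reachable from 7: {7}
Adding (0,3): merges two components, but neither contains 7. Reachability from 7 unchanged.
After: nodes reachable from 7: {7}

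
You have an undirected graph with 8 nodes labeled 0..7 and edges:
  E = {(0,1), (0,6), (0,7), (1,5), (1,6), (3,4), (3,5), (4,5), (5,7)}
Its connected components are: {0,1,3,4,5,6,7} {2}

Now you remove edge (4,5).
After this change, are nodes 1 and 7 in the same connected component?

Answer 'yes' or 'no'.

Answer: yes

Derivation:
Initial components: {0,1,3,4,5,6,7} {2}
Removing edge (4,5): not a bridge — component count unchanged at 2.
New components: {0,1,3,4,5,6,7} {2}
Are 1 and 7 in the same component? yes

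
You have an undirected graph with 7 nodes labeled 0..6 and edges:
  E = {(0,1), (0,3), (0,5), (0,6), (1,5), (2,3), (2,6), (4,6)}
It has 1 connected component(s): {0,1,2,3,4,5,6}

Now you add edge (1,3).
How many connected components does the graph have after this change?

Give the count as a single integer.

Answer: 1

Derivation:
Initial component count: 1
Add (1,3): endpoints already in same component. Count unchanged: 1.
New component count: 1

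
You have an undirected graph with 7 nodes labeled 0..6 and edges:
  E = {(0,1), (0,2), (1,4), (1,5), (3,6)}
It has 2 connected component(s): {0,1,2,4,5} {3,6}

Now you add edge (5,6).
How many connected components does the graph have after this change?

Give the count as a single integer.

Answer: 1

Derivation:
Initial component count: 2
Add (5,6): merges two components. Count decreases: 2 -> 1.
New component count: 1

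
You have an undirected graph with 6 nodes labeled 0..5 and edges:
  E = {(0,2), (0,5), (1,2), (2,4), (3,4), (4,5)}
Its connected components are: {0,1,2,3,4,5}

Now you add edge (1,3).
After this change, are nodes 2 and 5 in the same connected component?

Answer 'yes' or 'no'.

Answer: yes

Derivation:
Initial components: {0,1,2,3,4,5}
Adding edge (1,3): both already in same component {0,1,2,3,4,5}. No change.
New components: {0,1,2,3,4,5}
Are 2 and 5 in the same component? yes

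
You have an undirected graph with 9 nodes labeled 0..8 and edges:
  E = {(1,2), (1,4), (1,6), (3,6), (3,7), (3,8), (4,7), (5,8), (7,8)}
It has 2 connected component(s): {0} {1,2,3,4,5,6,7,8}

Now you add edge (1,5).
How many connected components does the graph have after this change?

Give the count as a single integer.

Answer: 2

Derivation:
Initial component count: 2
Add (1,5): endpoints already in same component. Count unchanged: 2.
New component count: 2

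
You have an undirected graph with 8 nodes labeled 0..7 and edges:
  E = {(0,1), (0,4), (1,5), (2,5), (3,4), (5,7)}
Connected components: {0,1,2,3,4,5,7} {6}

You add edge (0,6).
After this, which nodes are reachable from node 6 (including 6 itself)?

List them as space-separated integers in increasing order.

Before: nodes reachable from 6: {6}
Adding (0,6): merges 6's component with another. Reachability grows.
After: nodes reachable from 6: {0,1,2,3,4,5,6,7}

Answer: 0 1 2 3 4 5 6 7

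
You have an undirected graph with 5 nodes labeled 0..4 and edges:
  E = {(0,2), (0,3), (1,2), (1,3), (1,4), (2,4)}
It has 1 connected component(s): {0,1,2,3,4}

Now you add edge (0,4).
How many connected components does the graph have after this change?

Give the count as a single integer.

Answer: 1

Derivation:
Initial component count: 1
Add (0,4): endpoints already in same component. Count unchanged: 1.
New component count: 1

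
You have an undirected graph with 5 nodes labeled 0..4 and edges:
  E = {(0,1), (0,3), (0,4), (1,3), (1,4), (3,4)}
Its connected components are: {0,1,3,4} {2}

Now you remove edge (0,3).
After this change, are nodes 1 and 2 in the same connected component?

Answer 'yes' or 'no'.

Answer: no

Derivation:
Initial components: {0,1,3,4} {2}
Removing edge (0,3): not a bridge — component count unchanged at 2.
New components: {0,1,3,4} {2}
Are 1 and 2 in the same component? no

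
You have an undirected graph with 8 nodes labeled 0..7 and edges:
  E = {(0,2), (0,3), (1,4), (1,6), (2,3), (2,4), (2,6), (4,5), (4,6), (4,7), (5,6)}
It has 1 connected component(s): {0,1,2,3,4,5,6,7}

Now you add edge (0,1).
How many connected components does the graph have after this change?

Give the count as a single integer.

Initial component count: 1
Add (0,1): endpoints already in same component. Count unchanged: 1.
New component count: 1

Answer: 1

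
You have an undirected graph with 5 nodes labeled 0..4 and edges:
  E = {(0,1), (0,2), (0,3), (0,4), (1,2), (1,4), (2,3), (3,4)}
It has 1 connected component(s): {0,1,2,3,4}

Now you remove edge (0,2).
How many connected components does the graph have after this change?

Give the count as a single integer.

Answer: 1

Derivation:
Initial component count: 1
Remove (0,2): not a bridge. Count unchanged: 1.
  After removal, components: {0,1,2,3,4}
New component count: 1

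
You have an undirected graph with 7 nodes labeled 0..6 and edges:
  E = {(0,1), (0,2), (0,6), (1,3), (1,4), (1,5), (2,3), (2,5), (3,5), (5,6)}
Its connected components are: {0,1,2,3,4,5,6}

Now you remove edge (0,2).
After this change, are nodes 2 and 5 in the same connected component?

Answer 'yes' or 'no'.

Initial components: {0,1,2,3,4,5,6}
Removing edge (0,2): not a bridge — component count unchanged at 1.
New components: {0,1,2,3,4,5,6}
Are 2 and 5 in the same component? yes

Answer: yes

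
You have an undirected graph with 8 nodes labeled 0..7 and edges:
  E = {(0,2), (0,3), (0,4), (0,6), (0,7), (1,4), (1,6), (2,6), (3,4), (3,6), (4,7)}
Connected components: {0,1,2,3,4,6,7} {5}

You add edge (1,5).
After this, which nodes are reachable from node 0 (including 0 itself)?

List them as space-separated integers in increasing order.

Before: nodes reachable from 0: {0,1,2,3,4,6,7}
Adding (1,5): merges 0's component with another. Reachability grows.
After: nodes reachable from 0: {0,1,2,3,4,5,6,7}

Answer: 0 1 2 3 4 5 6 7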